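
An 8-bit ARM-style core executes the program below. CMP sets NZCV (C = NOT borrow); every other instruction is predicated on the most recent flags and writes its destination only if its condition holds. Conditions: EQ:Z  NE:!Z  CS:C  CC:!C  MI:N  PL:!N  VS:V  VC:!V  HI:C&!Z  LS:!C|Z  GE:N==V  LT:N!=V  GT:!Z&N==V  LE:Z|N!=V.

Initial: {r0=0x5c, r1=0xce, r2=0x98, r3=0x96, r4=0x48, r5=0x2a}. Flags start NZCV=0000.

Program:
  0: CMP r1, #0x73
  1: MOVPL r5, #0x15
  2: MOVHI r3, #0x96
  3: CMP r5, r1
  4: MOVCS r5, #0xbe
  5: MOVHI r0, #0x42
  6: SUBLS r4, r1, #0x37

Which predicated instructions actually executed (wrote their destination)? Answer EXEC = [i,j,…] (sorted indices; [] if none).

EXEC = [1,2,6]

0: ✓ CMP  NZCV=0011
1: ✓ MOVPL  r5←0x15
2: ✓ MOVHI  r3←0x96
3: ✓ CMP  NZCV=0000
4: · MOVCS
5: · MOVHI
6: ✓ SUBLS  r4←0x97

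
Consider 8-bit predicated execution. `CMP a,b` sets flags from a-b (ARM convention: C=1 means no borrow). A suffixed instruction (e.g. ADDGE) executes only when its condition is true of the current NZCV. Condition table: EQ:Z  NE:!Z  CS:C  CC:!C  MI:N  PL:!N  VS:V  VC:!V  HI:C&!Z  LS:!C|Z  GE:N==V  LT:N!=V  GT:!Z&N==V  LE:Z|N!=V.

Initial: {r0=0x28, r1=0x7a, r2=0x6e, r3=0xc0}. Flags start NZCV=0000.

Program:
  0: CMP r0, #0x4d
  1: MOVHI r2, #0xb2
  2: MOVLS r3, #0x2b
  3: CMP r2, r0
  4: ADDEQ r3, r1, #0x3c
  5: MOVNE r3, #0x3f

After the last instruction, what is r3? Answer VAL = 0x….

VAL = 0x3f

0: ✓ CMP  NZCV=1000
1: · MOVHI
2: ✓ MOVLS  r3←0x2b
3: ✓ CMP  NZCV=0010
4: · ADDEQ
5: ✓ MOVNE  r3←0x3f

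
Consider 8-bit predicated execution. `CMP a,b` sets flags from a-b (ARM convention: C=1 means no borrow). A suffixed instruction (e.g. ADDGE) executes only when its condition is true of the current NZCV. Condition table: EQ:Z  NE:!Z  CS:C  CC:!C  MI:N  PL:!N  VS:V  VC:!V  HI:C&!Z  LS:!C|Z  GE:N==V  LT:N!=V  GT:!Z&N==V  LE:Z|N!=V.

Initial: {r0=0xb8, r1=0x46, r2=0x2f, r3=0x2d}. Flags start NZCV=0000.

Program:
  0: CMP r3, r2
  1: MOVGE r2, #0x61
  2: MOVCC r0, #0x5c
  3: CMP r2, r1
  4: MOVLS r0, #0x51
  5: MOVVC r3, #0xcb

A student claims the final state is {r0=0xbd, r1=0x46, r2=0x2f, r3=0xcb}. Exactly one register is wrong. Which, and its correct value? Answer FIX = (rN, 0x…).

FIX = (r0, 0x51)

[0] flags=1000 → (cmp)
[1] flags=1000 GE?F → skip
[2] flags=1000 CC?T → r0=0x5c
[3] flags=1000 → (cmp)
[4] flags=1000 LS?T → r0=0x51
[5] flags=1000 VC?T → r3=0xcb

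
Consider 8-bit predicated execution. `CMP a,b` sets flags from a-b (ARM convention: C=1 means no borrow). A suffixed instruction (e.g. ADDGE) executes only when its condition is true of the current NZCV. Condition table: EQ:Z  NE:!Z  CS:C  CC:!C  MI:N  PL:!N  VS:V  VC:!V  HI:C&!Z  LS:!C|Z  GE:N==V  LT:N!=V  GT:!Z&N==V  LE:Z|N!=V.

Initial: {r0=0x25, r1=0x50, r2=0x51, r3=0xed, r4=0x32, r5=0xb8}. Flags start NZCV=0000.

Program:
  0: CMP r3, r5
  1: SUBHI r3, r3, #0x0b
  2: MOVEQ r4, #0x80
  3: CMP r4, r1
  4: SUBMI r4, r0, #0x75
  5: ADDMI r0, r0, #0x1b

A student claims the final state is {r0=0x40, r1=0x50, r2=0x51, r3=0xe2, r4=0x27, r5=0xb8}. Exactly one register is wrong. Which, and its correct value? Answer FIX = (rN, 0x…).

[0] flags=0010 → (cmp)
[1] flags=0010 HI?T → r3=0xe2
[2] flags=0010 EQ?F → skip
[3] flags=1000 → (cmp)
[4] flags=1000 MI?T → r4=0xb0
[5] flags=1000 MI?T → r0=0x40

FIX = (r4, 0xb0)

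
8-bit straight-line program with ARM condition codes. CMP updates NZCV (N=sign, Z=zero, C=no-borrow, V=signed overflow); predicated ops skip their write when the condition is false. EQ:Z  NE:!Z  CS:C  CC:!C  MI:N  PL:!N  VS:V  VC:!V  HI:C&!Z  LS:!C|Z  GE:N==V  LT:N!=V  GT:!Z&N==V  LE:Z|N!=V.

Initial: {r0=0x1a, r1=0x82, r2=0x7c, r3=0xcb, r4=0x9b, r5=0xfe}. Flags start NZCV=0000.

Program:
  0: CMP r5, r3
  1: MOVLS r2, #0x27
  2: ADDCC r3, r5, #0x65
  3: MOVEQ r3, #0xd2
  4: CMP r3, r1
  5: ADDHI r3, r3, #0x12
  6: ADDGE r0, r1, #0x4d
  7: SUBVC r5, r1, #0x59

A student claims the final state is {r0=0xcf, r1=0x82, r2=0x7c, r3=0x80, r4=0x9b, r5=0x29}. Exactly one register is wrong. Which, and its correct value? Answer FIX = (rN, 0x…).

FIX = (r3, 0xdd)

[0] flags=0010 → (cmp)
[1] flags=0010 LS?F → skip
[2] flags=0010 CC?F → skip
[3] flags=0010 EQ?F → skip
[4] flags=0010 → (cmp)
[5] flags=0010 HI?T → r3=0xdd
[6] flags=0010 GE?T → r0=0xcf
[7] flags=0010 VC?T → r5=0x29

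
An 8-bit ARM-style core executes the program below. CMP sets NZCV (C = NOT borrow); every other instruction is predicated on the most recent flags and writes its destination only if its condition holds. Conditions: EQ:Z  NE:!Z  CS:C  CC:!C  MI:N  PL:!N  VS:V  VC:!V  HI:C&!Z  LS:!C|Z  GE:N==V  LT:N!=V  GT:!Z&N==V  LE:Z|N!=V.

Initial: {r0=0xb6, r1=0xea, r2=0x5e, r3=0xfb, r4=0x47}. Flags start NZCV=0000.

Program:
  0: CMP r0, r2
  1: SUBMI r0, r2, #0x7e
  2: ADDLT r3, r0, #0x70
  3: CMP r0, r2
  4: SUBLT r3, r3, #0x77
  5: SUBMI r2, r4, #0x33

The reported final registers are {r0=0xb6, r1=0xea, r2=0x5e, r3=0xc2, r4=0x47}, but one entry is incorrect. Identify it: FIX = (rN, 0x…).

FIX = (r3, 0xaf)

[0] flags=0011 → (cmp)
[1] flags=0011 MI?F → skip
[2] flags=0011 LT?T → r3=0x26
[3] flags=0011 → (cmp)
[4] flags=0011 LT?T → r3=0xaf
[5] flags=0011 MI?F → skip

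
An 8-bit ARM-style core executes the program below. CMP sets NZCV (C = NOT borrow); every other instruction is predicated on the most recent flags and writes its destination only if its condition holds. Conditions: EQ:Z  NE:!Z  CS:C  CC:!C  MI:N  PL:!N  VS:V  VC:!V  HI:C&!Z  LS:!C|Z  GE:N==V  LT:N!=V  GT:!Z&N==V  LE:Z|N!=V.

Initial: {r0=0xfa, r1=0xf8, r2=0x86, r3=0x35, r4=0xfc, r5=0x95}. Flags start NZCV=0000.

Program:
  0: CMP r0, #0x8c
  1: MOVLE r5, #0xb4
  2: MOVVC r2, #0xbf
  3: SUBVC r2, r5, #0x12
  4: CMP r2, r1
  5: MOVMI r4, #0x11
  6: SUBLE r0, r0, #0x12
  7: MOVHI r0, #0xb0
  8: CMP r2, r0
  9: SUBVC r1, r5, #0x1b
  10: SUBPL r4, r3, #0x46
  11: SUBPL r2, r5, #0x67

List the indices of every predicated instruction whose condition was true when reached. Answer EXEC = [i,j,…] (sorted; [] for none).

EXEC = [2,3,5,6,9]

0: ✓ CMP  NZCV=0010
1: · MOVLE
2: ✓ MOVVC  r2←0xbf
3: ✓ SUBVC  r2←0x83
4: ✓ CMP  NZCV=1000
5: ✓ MOVMI  r4←0x11
6: ✓ SUBLE  r0←0xe8
7: · MOVHI
8: ✓ CMP  NZCV=1000
9: ✓ SUBVC  r1←0x7a
10: · SUBPL
11: · SUBPL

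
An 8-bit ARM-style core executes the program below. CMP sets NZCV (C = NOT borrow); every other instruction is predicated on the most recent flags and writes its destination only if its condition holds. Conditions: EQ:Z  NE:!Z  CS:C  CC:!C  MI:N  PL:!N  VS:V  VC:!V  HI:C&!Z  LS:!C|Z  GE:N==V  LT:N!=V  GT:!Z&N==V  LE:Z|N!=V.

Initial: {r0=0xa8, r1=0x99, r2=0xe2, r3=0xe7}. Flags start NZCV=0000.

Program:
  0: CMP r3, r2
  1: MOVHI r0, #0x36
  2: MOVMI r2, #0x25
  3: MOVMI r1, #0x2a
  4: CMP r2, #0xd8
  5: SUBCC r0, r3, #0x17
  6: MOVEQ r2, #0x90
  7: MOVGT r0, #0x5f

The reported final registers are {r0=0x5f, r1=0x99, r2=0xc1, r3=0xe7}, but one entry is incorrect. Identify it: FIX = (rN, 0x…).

[0] flags=0010 → (cmp)
[1] flags=0010 HI?T → r0=0x36
[2] flags=0010 MI?F → skip
[3] flags=0010 MI?F → skip
[4] flags=0010 → (cmp)
[5] flags=0010 CC?F → skip
[6] flags=0010 EQ?F → skip
[7] flags=0010 GT?T → r0=0x5f

FIX = (r2, 0xe2)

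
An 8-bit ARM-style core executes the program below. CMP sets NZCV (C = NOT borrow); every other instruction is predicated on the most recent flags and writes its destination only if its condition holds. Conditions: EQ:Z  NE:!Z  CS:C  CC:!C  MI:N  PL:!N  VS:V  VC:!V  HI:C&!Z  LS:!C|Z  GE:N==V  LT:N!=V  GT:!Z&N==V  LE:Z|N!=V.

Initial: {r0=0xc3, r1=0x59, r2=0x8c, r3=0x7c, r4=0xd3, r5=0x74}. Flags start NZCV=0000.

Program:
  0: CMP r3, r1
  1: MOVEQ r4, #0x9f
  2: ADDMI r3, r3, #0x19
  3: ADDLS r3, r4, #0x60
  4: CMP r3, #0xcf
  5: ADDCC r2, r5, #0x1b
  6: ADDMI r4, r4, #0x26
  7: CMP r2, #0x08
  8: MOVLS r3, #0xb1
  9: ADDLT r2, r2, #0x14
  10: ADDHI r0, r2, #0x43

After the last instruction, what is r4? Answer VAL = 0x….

VAL = 0xf9

0: ✓ CMP  NZCV=0010
1: · MOVEQ
2: · ADDMI
3: · ADDLS
4: ✓ CMP  NZCV=1001
5: ✓ ADDCC  r2←0x8f
6: ✓ ADDMI  r4←0xf9
7: ✓ CMP  NZCV=1010
8: · MOVLS
9: ✓ ADDLT  r2←0xa3
10: ✓ ADDHI  r0←0xe6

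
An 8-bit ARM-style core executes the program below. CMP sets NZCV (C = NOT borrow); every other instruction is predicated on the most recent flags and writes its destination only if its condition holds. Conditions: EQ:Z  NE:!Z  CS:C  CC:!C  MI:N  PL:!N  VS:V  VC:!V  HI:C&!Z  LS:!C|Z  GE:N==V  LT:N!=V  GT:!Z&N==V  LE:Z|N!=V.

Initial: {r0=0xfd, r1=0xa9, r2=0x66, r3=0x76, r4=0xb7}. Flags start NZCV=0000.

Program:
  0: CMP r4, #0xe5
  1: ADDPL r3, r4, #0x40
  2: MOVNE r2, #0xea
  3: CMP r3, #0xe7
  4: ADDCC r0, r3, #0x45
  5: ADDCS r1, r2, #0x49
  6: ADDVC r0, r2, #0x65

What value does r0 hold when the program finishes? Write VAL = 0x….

0: ✓ CMP  NZCV=1000
1: · ADDPL
2: ✓ MOVNE  r2←0xea
3: ✓ CMP  NZCV=1001
4: ✓ ADDCC  r0←0xbb
5: · ADDCS
6: · ADDVC

VAL = 0xbb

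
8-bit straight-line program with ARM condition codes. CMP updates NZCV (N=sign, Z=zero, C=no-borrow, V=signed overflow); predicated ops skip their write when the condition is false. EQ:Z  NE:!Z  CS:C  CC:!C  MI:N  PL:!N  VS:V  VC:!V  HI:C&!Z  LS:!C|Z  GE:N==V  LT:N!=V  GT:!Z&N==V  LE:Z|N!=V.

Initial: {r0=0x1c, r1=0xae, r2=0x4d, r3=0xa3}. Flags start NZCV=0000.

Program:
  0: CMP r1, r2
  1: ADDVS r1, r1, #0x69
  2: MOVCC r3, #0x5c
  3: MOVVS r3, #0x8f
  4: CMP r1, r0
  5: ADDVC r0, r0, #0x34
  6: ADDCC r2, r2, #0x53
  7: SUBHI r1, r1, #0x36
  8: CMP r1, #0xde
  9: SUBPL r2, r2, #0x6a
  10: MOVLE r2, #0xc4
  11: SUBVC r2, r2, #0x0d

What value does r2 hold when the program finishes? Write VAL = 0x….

VAL = 0x29

[0] flags=0011 → (cmp)
[1] flags=0011 VS?T → r1=0x17
[2] flags=0011 CC?F → skip
[3] flags=0011 VS?T → r3=0x8f
[4] flags=1000 → (cmp)
[5] flags=1000 VC?T → r0=0x50
[6] flags=1000 CC?T → r2=0xa0
[7] flags=1000 HI?F → skip
[8] flags=0000 → (cmp)
[9] flags=0000 PL?T → r2=0x36
[10] flags=0000 LE?F → skip
[11] flags=0000 VC?T → r2=0x29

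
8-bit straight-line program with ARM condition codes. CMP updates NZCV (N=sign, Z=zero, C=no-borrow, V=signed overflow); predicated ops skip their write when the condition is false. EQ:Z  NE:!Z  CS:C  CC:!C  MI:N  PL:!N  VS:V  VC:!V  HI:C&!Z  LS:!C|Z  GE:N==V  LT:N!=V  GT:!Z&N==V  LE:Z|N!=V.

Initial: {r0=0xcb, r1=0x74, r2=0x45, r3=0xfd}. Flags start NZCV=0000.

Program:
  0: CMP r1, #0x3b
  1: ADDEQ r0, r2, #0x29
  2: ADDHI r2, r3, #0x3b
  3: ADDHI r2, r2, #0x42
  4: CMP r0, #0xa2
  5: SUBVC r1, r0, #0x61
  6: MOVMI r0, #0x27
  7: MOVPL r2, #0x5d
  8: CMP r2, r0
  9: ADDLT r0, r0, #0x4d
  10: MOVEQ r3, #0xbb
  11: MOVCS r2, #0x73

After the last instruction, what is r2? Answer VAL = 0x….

VAL = 0x5d

0: ✓ CMP  NZCV=0010
1: · ADDEQ
2: ✓ ADDHI  r2←0x38
3: ✓ ADDHI  r2←0x7a
4: ✓ CMP  NZCV=0010
5: ✓ SUBVC  r1←0x6a
6: · MOVMI
7: ✓ MOVPL  r2←0x5d
8: ✓ CMP  NZCV=1001
9: · ADDLT
10: · MOVEQ
11: · MOVCS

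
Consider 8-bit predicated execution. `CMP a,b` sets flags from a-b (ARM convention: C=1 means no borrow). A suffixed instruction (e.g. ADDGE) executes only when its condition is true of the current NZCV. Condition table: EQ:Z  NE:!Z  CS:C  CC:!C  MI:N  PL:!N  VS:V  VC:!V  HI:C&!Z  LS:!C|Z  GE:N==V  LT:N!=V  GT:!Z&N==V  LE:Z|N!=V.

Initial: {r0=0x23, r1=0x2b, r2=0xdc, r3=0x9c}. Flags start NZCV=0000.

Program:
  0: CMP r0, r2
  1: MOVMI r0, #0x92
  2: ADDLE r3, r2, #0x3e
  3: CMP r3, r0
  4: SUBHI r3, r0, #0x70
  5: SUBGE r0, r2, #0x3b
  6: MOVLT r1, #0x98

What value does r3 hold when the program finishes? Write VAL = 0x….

0: ✓ CMP  NZCV=0000
1: · MOVMI
2: · ADDLE
3: ✓ CMP  NZCV=0011
4: ✓ SUBHI  r3←0xb3
5: · SUBGE
6: ✓ MOVLT  r1←0x98

VAL = 0xb3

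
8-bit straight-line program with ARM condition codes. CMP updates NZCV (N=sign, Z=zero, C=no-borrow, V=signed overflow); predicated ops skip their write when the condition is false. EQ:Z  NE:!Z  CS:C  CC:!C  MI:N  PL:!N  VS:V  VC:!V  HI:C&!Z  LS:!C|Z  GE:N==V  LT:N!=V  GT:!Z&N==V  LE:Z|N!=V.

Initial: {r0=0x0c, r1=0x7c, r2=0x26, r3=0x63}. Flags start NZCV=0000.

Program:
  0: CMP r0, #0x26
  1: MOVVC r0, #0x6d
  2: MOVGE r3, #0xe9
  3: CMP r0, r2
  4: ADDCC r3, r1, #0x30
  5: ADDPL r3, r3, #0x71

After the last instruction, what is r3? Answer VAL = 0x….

[0] flags=1000 → (cmp)
[1] flags=1000 VC?T → r0=0x6d
[2] flags=1000 GE?F → skip
[3] flags=0010 → (cmp)
[4] flags=0010 CC?F → skip
[5] flags=0010 PL?T → r3=0xd4

VAL = 0xd4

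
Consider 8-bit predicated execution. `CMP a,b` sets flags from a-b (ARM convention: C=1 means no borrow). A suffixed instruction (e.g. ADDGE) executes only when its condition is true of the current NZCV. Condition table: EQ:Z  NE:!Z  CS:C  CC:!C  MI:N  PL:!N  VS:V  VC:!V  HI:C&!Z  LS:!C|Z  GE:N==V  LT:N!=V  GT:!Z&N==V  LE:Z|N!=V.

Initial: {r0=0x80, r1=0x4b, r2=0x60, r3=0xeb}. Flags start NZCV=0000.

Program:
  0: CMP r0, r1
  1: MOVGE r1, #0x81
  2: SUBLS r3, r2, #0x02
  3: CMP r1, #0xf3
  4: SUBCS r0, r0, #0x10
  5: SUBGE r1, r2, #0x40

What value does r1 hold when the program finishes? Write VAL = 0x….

[0] flags=0011 → (cmp)
[1] flags=0011 GE?F → skip
[2] flags=0011 LS?F → skip
[3] flags=0000 → (cmp)
[4] flags=0000 CS?F → skip
[5] flags=0000 GE?T → r1=0x20

VAL = 0x20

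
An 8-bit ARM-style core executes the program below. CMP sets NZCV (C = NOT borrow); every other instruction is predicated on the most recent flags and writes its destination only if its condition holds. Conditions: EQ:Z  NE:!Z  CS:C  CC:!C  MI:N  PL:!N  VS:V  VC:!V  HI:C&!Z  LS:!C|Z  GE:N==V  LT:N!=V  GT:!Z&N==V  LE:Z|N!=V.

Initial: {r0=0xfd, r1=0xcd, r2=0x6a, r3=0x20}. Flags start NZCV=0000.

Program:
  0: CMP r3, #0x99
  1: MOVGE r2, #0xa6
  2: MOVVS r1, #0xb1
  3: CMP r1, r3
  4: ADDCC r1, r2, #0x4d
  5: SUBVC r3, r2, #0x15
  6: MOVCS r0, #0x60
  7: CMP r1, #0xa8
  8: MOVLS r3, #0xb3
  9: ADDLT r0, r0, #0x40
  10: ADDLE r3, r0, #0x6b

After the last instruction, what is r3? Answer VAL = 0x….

VAL = 0x91

[0] flags=1001 → (cmp)
[1] flags=1001 GE?T → r2=0xa6
[2] flags=1001 VS?T → r1=0xb1
[3] flags=1010 → (cmp)
[4] flags=1010 CC?F → skip
[5] flags=1010 VC?T → r3=0x91
[6] flags=1010 CS?T → r0=0x60
[7] flags=0010 → (cmp)
[8] flags=0010 LS?F → skip
[9] flags=0010 LT?F → skip
[10] flags=0010 LE?F → skip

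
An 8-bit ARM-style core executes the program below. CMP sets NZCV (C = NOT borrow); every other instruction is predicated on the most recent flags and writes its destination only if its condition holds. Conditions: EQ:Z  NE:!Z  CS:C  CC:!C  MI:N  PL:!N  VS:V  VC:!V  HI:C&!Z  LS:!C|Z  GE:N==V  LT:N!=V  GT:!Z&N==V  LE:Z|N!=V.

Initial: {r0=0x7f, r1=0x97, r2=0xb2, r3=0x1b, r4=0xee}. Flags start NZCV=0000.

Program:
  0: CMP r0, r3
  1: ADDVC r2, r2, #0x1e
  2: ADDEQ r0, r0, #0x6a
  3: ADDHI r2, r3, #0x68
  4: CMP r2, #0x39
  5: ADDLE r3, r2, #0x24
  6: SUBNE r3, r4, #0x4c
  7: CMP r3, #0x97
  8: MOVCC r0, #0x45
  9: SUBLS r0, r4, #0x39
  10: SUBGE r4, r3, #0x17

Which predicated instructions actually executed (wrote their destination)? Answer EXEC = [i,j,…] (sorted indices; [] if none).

EXEC = [1,3,5,6,10]

[0] flags=0010 → (cmp)
[1] flags=0010 VC?T → r2=0xd0
[2] flags=0010 EQ?F → skip
[3] flags=0010 HI?T → r2=0x83
[4] flags=0011 → (cmp)
[5] flags=0011 LE?T → r3=0xa7
[6] flags=0011 NE?T → r3=0xa2
[7] flags=0010 → (cmp)
[8] flags=0010 CC?F → skip
[9] flags=0010 LS?F → skip
[10] flags=0010 GE?T → r4=0x8b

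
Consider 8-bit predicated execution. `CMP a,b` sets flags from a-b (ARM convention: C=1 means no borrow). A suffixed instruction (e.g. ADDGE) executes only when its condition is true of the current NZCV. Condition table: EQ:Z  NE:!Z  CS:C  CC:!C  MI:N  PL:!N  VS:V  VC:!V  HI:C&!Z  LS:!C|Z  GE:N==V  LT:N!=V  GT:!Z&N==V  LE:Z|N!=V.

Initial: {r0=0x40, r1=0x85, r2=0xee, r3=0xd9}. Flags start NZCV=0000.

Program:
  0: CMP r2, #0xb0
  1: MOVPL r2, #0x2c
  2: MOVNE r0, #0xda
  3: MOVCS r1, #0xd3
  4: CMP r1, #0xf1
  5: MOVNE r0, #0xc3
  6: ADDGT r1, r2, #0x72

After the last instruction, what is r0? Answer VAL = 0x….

VAL = 0xc3

[0] flags=0010 → (cmp)
[1] flags=0010 PL?T → r2=0x2c
[2] flags=0010 NE?T → r0=0xda
[3] flags=0010 CS?T → r1=0xd3
[4] flags=1000 → (cmp)
[5] flags=1000 NE?T → r0=0xc3
[6] flags=1000 GT?F → skip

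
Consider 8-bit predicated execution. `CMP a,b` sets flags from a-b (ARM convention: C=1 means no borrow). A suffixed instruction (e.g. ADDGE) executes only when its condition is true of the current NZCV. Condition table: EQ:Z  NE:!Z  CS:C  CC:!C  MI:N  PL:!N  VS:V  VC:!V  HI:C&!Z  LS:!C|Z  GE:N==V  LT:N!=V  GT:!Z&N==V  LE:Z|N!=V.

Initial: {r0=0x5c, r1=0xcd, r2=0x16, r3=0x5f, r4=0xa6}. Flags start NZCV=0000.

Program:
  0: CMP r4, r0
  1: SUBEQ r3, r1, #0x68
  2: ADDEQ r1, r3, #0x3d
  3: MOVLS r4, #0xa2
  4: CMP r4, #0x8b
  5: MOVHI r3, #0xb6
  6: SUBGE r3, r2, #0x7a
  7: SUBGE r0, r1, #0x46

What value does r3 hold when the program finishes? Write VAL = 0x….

VAL = 0x9c

[0] flags=0011 → (cmp)
[1] flags=0011 EQ?F → skip
[2] flags=0011 EQ?F → skip
[3] flags=0011 LS?F → skip
[4] flags=0010 → (cmp)
[5] flags=0010 HI?T → r3=0xb6
[6] flags=0010 GE?T → r3=0x9c
[7] flags=0010 GE?T → r0=0x87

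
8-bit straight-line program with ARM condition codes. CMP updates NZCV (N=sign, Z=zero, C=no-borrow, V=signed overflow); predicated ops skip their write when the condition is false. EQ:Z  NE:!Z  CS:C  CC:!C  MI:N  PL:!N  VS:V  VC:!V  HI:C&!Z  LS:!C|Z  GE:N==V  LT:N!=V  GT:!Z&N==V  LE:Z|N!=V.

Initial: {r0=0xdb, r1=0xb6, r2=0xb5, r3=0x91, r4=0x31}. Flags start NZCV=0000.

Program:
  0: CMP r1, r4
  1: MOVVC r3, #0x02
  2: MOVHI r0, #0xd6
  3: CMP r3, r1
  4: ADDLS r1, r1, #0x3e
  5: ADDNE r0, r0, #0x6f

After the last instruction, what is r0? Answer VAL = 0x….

VAL = 0x45

[0] flags=1010 → (cmp)
[1] flags=1010 VC?T → r3=0x02
[2] flags=1010 HI?T → r0=0xd6
[3] flags=0000 → (cmp)
[4] flags=0000 LS?T → r1=0xf4
[5] flags=0000 NE?T → r0=0x45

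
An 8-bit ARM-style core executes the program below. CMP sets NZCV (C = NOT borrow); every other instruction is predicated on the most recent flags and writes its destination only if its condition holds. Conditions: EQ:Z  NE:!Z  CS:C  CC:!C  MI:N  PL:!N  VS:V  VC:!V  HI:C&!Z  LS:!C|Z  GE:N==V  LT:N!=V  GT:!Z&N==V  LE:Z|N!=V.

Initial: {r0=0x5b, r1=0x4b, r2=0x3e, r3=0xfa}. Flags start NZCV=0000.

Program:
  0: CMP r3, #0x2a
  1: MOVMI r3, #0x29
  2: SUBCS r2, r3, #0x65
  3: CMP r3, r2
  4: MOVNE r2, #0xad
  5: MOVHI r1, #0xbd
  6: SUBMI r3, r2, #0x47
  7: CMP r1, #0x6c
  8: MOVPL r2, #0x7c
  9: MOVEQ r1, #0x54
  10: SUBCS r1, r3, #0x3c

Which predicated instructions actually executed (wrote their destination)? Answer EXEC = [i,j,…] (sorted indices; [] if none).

EXEC = [1,2,4]

0: ✓ CMP  NZCV=1010
1: ✓ MOVMI  r3←0x29
2: ✓ SUBCS  r2←0xc4
3: ✓ CMP  NZCV=0000
4: ✓ MOVNE  r2←0xad
5: · MOVHI
6: · SUBMI
7: ✓ CMP  NZCV=1000
8: · MOVPL
9: · MOVEQ
10: · SUBCS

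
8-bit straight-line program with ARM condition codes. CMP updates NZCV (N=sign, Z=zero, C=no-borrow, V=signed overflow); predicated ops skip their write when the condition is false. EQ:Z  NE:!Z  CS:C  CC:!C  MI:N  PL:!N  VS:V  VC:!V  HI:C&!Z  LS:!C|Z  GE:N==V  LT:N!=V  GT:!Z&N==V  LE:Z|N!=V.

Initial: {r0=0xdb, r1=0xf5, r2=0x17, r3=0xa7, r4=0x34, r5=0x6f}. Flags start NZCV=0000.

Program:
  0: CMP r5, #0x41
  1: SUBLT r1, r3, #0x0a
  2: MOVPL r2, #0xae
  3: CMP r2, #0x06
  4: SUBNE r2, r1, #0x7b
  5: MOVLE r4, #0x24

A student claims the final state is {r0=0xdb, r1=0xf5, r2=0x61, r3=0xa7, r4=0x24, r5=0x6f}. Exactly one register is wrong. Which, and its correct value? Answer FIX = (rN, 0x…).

0: ✓ CMP  NZCV=0010
1: · SUBLT
2: ✓ MOVPL  r2←0xae
3: ✓ CMP  NZCV=1010
4: ✓ SUBNE  r2←0x7a
5: ✓ MOVLE  r4←0x24

FIX = (r2, 0x7a)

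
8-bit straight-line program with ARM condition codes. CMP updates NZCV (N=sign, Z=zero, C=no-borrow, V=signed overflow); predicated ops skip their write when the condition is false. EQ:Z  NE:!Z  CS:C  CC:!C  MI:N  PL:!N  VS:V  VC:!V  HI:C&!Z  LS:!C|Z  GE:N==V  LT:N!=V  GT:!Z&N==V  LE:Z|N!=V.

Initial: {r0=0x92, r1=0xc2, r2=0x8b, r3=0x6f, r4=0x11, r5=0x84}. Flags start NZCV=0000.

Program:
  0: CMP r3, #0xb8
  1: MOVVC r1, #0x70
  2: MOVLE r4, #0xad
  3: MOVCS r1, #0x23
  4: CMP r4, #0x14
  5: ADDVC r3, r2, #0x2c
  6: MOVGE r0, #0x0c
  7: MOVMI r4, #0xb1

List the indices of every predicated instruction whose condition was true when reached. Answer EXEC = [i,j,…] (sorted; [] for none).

EXEC = [5,7]

0: ✓ CMP  NZCV=1001
1: · MOVVC
2: · MOVLE
3: · MOVCS
4: ✓ CMP  NZCV=1000
5: ✓ ADDVC  r3←0xb7
6: · MOVGE
7: ✓ MOVMI  r4←0xb1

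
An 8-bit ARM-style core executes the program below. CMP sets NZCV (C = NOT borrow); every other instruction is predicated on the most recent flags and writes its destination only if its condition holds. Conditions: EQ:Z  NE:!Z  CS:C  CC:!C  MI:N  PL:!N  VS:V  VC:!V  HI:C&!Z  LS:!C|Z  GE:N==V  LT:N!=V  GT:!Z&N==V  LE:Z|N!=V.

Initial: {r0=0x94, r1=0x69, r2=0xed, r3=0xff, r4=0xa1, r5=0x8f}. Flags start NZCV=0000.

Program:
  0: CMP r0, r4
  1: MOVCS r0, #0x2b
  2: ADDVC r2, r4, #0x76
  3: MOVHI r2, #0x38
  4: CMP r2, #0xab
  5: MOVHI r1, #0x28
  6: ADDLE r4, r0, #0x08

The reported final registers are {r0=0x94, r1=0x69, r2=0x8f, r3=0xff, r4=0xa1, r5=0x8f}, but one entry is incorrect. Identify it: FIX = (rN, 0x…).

FIX = (r2, 0x17)

[0] flags=1000 → (cmp)
[1] flags=1000 CS?F → skip
[2] flags=1000 VC?T → r2=0x17
[3] flags=1000 HI?F → skip
[4] flags=0000 → (cmp)
[5] flags=0000 HI?F → skip
[6] flags=0000 LE?F → skip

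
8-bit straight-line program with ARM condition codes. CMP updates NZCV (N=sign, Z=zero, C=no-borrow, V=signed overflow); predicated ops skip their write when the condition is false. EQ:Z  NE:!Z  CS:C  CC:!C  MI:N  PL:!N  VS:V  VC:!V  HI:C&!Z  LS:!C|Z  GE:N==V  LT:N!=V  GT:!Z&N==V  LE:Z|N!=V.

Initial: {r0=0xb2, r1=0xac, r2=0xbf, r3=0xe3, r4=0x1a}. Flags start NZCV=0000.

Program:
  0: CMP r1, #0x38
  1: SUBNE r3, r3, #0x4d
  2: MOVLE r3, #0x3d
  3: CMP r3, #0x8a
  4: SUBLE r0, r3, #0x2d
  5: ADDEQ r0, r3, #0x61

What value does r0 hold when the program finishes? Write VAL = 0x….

0: ✓ CMP  NZCV=0011
1: ✓ SUBNE  r3←0x96
2: ✓ MOVLE  r3←0x3d
3: ✓ CMP  NZCV=1001
4: · SUBLE
5: · ADDEQ

VAL = 0xb2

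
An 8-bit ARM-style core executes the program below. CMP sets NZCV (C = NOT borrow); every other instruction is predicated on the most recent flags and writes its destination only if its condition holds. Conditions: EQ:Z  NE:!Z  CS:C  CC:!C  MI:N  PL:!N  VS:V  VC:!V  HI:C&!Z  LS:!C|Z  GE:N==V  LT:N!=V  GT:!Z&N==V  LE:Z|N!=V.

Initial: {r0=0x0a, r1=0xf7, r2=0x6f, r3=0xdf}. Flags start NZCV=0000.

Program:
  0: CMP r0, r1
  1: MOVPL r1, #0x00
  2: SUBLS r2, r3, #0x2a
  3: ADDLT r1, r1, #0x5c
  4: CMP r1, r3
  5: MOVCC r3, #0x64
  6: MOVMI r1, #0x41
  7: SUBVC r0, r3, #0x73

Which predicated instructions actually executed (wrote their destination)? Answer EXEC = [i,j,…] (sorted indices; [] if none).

EXEC = [1,2,5,7]

[0] flags=0000 → (cmp)
[1] flags=0000 PL?T → r1=0x00
[2] flags=0000 LS?T → r2=0xb5
[3] flags=0000 LT?F → skip
[4] flags=0000 → (cmp)
[5] flags=0000 CC?T → r3=0x64
[6] flags=0000 MI?F → skip
[7] flags=0000 VC?T → r0=0xf1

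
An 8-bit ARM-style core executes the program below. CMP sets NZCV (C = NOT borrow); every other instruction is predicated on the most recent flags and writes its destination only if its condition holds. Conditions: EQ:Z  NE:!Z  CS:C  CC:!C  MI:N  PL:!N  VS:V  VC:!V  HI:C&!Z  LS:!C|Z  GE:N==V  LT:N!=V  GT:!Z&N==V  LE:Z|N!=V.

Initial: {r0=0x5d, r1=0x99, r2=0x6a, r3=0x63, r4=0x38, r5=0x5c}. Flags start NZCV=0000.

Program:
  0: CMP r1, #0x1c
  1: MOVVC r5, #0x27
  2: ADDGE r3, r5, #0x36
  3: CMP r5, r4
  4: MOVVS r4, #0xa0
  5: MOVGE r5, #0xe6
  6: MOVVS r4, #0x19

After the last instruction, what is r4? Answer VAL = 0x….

VAL = 0x38

0: ✓ CMP  NZCV=0011
1: · MOVVC
2: · ADDGE
3: ✓ CMP  NZCV=0010
4: · MOVVS
5: ✓ MOVGE  r5←0xe6
6: · MOVVS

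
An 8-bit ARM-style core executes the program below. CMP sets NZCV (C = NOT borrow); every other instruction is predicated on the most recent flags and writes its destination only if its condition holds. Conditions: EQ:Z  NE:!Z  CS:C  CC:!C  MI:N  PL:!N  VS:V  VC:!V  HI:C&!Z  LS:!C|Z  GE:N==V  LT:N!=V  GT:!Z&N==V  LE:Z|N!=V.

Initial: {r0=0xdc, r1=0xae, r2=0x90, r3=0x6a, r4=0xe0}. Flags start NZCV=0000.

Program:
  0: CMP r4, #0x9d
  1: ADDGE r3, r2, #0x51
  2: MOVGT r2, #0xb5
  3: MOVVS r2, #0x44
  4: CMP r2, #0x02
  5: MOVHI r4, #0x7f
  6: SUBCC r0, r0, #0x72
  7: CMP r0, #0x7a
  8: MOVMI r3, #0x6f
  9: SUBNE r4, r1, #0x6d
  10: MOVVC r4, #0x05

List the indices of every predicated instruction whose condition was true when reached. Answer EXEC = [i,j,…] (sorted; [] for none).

[0] flags=0010 → (cmp)
[1] flags=0010 GE?T → r3=0xe1
[2] flags=0010 GT?T → r2=0xb5
[3] flags=0010 VS?F → skip
[4] flags=1010 → (cmp)
[5] flags=1010 HI?T → r4=0x7f
[6] flags=1010 CC?F → skip
[7] flags=0011 → (cmp)
[8] flags=0011 MI?F → skip
[9] flags=0011 NE?T → r4=0x41
[10] flags=0011 VC?F → skip

EXEC = [1,2,5,9]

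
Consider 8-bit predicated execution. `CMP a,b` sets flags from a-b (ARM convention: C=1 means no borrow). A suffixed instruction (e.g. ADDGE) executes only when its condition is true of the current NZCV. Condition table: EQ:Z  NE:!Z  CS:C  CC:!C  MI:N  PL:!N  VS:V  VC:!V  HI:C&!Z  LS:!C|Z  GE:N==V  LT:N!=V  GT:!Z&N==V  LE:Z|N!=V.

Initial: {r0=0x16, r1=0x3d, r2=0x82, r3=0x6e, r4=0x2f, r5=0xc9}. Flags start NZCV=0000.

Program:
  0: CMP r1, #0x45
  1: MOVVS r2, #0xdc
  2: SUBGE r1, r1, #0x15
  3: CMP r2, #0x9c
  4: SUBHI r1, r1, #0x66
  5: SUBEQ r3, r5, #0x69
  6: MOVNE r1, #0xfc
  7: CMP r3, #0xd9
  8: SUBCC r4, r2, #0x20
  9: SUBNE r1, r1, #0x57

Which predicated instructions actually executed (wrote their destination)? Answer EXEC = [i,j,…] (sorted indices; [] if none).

[0] flags=1000 → (cmp)
[1] flags=1000 VS?F → skip
[2] flags=1000 GE?F → skip
[3] flags=1000 → (cmp)
[4] flags=1000 HI?F → skip
[5] flags=1000 EQ?F → skip
[6] flags=1000 NE?T → r1=0xfc
[7] flags=1001 → (cmp)
[8] flags=1001 CC?T → r4=0x62
[9] flags=1001 NE?T → r1=0xa5

EXEC = [6,8,9]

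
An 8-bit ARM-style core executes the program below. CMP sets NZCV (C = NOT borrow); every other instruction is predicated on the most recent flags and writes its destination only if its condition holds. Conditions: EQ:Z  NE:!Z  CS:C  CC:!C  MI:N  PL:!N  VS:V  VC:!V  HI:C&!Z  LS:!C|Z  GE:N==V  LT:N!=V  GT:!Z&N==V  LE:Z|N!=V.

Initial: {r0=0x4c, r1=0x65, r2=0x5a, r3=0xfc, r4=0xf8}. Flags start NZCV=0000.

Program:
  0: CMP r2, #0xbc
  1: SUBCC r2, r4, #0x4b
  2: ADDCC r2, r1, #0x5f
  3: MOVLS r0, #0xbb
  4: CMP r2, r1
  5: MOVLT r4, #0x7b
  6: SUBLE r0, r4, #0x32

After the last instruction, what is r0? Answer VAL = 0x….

VAL = 0x49

[0] flags=1001 → (cmp)
[1] flags=1001 CC?T → r2=0xad
[2] flags=1001 CC?T → r2=0xc4
[3] flags=1001 LS?T → r0=0xbb
[4] flags=0011 → (cmp)
[5] flags=0011 LT?T → r4=0x7b
[6] flags=0011 LE?T → r0=0x49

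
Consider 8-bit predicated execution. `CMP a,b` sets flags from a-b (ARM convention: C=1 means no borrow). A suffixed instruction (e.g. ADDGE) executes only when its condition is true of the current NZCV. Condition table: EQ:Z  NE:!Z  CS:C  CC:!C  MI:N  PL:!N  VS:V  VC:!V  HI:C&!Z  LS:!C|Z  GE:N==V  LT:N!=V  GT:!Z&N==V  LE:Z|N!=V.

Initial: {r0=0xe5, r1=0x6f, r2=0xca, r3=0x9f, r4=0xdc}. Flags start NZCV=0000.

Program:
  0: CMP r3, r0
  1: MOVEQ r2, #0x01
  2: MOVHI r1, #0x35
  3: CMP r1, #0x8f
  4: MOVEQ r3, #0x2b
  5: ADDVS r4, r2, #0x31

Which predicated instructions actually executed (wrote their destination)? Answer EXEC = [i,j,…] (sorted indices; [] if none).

0: ✓ CMP  NZCV=1000
1: · MOVEQ
2: · MOVHI
3: ✓ CMP  NZCV=1001
4: · MOVEQ
5: ✓ ADDVS  r4←0xfb

EXEC = [5]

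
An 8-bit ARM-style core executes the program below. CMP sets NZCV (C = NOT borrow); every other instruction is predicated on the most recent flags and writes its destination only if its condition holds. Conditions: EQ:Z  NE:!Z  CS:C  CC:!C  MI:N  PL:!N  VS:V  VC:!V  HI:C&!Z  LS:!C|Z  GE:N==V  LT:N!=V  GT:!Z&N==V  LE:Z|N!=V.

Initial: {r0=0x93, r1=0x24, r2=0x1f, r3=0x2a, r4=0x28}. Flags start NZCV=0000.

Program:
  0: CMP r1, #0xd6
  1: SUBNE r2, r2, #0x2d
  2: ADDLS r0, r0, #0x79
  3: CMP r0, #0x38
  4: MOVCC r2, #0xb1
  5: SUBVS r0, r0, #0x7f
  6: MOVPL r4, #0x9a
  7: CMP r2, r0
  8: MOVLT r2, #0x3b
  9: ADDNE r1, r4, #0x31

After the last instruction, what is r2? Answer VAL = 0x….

[0] flags=0000 → (cmp)
[1] flags=0000 NE?T → r2=0xf2
[2] flags=0000 LS?T → r0=0x0c
[3] flags=1000 → (cmp)
[4] flags=1000 CC?T → r2=0xb1
[5] flags=1000 VS?F → skip
[6] flags=1000 PL?F → skip
[7] flags=1010 → (cmp)
[8] flags=1010 LT?T → r2=0x3b
[9] flags=1010 NE?T → r1=0x59

VAL = 0x3b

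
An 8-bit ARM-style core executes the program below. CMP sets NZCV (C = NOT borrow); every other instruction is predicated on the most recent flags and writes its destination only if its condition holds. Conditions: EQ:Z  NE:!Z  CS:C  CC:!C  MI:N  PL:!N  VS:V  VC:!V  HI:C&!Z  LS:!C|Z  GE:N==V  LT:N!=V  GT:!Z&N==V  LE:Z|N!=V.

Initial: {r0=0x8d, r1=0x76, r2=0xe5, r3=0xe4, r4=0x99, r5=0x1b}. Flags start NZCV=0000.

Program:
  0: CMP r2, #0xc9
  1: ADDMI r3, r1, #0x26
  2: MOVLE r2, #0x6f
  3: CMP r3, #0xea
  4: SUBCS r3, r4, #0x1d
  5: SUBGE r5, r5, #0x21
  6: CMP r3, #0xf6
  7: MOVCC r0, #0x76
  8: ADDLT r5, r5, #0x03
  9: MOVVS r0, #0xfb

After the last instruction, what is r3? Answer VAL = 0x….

0: ✓ CMP  NZCV=0010
1: · ADDMI
2: · MOVLE
3: ✓ CMP  NZCV=1000
4: · SUBCS
5: · SUBGE
6: ✓ CMP  NZCV=1000
7: ✓ MOVCC  r0←0x76
8: ✓ ADDLT  r5←0x1e
9: · MOVVS

VAL = 0xe4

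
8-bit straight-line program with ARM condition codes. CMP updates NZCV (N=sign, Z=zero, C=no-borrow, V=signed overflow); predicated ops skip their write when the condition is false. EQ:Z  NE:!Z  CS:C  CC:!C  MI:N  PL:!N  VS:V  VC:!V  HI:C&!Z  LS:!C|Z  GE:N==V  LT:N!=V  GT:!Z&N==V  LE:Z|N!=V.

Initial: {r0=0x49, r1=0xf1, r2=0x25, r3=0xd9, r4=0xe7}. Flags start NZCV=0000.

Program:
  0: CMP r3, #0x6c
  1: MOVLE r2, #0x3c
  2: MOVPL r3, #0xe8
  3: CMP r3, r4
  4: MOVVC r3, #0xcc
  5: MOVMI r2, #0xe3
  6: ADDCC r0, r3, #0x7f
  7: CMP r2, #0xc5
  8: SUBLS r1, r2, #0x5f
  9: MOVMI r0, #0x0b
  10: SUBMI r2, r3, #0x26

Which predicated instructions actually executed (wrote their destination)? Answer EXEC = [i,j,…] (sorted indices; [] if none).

EXEC = [1,2,4,8]

[0] flags=0011 → (cmp)
[1] flags=0011 LE?T → r2=0x3c
[2] flags=0011 PL?T → r3=0xe8
[3] flags=0010 → (cmp)
[4] flags=0010 VC?T → r3=0xcc
[5] flags=0010 MI?F → skip
[6] flags=0010 CC?F → skip
[7] flags=0000 → (cmp)
[8] flags=0000 LS?T → r1=0xdd
[9] flags=0000 MI?F → skip
[10] flags=0000 MI?F → skip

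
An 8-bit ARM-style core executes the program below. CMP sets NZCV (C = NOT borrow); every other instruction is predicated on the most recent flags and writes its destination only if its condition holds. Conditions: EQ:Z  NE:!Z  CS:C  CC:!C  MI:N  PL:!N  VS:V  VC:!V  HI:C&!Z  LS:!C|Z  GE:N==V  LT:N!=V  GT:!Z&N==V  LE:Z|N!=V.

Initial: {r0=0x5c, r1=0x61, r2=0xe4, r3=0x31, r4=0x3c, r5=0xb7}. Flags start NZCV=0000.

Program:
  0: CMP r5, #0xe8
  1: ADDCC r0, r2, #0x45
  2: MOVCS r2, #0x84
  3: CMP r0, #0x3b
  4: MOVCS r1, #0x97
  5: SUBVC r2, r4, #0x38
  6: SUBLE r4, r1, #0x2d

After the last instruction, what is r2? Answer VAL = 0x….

[0] flags=1000 → (cmp)
[1] flags=1000 CC?T → r0=0x29
[2] flags=1000 CS?F → skip
[3] flags=1000 → (cmp)
[4] flags=1000 CS?F → skip
[5] flags=1000 VC?T → r2=0x04
[6] flags=1000 LE?T → r4=0x34

VAL = 0x04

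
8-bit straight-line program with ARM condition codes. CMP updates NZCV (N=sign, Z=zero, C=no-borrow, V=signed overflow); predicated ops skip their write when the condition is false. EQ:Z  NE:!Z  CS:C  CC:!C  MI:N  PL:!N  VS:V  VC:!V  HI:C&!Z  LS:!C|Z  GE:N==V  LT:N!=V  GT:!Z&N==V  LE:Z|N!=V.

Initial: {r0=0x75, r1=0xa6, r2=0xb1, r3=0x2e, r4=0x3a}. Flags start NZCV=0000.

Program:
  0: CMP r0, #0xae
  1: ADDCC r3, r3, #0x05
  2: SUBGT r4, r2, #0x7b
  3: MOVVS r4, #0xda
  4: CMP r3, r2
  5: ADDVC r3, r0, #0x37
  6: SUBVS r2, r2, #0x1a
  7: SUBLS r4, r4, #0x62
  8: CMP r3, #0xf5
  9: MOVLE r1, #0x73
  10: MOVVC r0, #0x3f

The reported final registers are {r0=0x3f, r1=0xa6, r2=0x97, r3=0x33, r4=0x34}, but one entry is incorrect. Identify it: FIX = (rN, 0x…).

FIX = (r4, 0x78)

0: ✓ CMP  NZCV=1001
1: ✓ ADDCC  r3←0x33
2: ✓ SUBGT  r4←0x36
3: ✓ MOVVS  r4←0xda
4: ✓ CMP  NZCV=1001
5: · ADDVC
6: ✓ SUBVS  r2←0x97
7: ✓ SUBLS  r4←0x78
8: ✓ CMP  NZCV=0000
9: · MOVLE
10: ✓ MOVVC  r0←0x3f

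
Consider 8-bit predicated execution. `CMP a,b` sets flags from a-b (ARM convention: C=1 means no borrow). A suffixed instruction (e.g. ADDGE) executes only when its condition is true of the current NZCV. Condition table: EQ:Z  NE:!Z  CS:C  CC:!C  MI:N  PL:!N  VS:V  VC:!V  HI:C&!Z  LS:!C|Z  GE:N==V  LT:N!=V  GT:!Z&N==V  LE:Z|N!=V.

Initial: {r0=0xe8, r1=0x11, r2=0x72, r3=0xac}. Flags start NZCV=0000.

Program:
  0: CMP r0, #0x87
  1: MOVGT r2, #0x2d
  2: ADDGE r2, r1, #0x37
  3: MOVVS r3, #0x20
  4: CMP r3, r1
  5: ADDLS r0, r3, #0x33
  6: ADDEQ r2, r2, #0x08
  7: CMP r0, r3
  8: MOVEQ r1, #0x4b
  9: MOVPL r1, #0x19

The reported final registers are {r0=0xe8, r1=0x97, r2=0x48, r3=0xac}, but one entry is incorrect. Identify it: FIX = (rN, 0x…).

0: ✓ CMP  NZCV=0010
1: ✓ MOVGT  r2←0x2d
2: ✓ ADDGE  r2←0x48
3: · MOVVS
4: ✓ CMP  NZCV=1010
5: · ADDLS
6: · ADDEQ
7: ✓ CMP  NZCV=0010
8: · MOVEQ
9: ✓ MOVPL  r1←0x19

FIX = (r1, 0x19)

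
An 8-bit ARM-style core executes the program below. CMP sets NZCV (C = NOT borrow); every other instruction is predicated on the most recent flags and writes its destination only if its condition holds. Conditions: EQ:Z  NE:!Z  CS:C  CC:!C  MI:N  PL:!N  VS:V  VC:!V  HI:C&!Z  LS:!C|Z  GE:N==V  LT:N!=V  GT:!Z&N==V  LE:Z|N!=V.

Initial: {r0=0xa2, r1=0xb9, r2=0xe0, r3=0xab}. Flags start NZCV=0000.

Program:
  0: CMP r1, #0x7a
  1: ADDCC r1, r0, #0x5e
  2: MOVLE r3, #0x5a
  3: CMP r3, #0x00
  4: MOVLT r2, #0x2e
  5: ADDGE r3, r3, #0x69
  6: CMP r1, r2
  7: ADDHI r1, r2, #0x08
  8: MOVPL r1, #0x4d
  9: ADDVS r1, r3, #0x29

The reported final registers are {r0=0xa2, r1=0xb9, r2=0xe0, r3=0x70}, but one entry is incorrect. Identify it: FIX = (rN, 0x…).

0: ✓ CMP  NZCV=0011
1: · ADDCC
2: ✓ MOVLE  r3←0x5a
3: ✓ CMP  NZCV=0010
4: · MOVLT
5: ✓ ADDGE  r3←0xc3
6: ✓ CMP  NZCV=1000
7: · ADDHI
8: · MOVPL
9: · ADDVS

FIX = (r3, 0xc3)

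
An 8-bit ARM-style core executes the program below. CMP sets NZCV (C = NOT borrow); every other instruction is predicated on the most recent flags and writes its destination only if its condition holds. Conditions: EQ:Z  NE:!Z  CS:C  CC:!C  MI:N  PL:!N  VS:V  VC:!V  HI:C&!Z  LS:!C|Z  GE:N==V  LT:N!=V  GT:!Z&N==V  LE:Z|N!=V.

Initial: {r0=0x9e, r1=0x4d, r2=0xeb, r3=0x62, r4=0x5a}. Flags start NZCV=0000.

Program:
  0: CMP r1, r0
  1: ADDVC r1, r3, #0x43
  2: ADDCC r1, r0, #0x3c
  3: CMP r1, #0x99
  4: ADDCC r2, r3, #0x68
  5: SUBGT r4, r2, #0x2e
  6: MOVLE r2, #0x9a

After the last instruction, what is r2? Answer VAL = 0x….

[0] flags=1001 → (cmp)
[1] flags=1001 VC?F → skip
[2] flags=1001 CC?T → r1=0xda
[3] flags=0010 → (cmp)
[4] flags=0010 CC?F → skip
[5] flags=0010 GT?T → r4=0xbd
[6] flags=0010 LE?F → skip

VAL = 0xeb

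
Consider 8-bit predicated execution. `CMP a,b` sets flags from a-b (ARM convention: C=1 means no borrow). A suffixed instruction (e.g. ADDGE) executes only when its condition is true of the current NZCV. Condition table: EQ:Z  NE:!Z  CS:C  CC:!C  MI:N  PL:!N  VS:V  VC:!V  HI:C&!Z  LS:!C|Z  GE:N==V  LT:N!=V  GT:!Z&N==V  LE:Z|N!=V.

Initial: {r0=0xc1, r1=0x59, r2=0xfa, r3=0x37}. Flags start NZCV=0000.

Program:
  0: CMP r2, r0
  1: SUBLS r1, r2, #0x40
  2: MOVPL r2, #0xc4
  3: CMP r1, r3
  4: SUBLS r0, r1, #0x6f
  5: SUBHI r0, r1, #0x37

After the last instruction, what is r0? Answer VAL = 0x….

[0] flags=0010 → (cmp)
[1] flags=0010 LS?F → skip
[2] flags=0010 PL?T → r2=0xc4
[3] flags=0010 → (cmp)
[4] flags=0010 LS?F → skip
[5] flags=0010 HI?T → r0=0x22

VAL = 0x22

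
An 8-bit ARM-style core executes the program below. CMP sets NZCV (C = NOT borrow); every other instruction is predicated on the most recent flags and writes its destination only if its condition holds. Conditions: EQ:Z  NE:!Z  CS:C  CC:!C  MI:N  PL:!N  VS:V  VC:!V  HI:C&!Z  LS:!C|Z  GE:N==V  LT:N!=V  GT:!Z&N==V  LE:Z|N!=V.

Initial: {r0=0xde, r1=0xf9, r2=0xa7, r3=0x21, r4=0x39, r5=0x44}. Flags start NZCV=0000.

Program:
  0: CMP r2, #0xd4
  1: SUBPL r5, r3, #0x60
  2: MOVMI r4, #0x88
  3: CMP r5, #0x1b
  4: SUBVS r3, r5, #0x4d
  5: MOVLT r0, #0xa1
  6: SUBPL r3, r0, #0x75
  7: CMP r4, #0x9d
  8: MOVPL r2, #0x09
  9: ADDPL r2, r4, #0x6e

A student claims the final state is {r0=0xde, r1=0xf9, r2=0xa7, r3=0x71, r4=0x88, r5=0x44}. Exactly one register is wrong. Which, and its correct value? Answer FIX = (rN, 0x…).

FIX = (r3, 0x69)

[0] flags=1000 → (cmp)
[1] flags=1000 PL?F → skip
[2] flags=1000 MI?T → r4=0x88
[3] flags=0010 → (cmp)
[4] flags=0010 VS?F → skip
[5] flags=0010 LT?F → skip
[6] flags=0010 PL?T → r3=0x69
[7] flags=1000 → (cmp)
[8] flags=1000 PL?F → skip
[9] flags=1000 PL?F → skip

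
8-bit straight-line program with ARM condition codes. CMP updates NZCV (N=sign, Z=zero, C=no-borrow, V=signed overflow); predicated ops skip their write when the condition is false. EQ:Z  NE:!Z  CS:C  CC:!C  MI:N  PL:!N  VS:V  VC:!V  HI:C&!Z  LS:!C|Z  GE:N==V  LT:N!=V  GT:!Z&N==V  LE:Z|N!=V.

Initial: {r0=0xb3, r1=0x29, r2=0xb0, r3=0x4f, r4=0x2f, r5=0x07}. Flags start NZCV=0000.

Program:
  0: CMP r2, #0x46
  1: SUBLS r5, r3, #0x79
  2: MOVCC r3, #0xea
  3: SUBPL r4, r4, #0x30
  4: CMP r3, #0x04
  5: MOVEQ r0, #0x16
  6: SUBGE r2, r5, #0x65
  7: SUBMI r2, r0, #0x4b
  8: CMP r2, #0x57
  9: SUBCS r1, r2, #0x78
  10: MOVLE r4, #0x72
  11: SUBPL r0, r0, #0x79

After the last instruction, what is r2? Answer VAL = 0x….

0: ✓ CMP  NZCV=0011
1: · SUBLS
2: · MOVCC
3: ✓ SUBPL  r4←0xff
4: ✓ CMP  NZCV=0010
5: · MOVEQ
6: ✓ SUBGE  r2←0xa2
7: · SUBMI
8: ✓ CMP  NZCV=0011
9: ✓ SUBCS  r1←0x2a
10: ✓ MOVLE  r4←0x72
11: ✓ SUBPL  r0←0x3a

VAL = 0xa2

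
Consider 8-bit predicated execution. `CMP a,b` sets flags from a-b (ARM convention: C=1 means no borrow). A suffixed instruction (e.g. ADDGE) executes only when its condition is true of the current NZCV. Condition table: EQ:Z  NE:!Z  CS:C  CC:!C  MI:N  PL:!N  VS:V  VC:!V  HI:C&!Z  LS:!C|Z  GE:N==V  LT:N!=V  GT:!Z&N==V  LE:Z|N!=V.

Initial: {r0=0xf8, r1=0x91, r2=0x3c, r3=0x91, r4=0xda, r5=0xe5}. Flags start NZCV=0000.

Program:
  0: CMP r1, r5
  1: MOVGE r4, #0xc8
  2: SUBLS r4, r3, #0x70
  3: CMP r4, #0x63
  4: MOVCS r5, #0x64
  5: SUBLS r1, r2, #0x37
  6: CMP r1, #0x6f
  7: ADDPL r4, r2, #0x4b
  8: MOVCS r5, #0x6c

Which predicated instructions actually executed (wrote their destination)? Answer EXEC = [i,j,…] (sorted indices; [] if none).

EXEC = [2,5]

[0] flags=1000 → (cmp)
[1] flags=1000 GE?F → skip
[2] flags=1000 LS?T → r4=0x21
[3] flags=1000 → (cmp)
[4] flags=1000 CS?F → skip
[5] flags=1000 LS?T → r1=0x05
[6] flags=1000 → (cmp)
[7] flags=1000 PL?F → skip
[8] flags=1000 CS?F → skip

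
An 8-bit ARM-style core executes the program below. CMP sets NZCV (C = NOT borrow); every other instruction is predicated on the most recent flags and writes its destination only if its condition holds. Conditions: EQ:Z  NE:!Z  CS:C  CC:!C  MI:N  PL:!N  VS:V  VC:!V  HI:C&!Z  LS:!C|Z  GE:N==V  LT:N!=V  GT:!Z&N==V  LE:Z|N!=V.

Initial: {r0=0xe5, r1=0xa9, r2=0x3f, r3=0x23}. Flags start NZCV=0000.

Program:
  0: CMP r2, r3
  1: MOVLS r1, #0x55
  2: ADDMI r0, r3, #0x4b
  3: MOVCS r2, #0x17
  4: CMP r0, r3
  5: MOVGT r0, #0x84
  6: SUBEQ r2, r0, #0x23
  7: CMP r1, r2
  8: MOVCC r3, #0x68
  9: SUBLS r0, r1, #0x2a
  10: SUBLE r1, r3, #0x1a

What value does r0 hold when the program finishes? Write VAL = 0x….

VAL = 0xe5

[0] flags=0010 → (cmp)
[1] flags=0010 LS?F → skip
[2] flags=0010 MI?F → skip
[3] flags=0010 CS?T → r2=0x17
[4] flags=1010 → (cmp)
[5] flags=1010 GT?F → skip
[6] flags=1010 EQ?F → skip
[7] flags=1010 → (cmp)
[8] flags=1010 CC?F → skip
[9] flags=1010 LS?F → skip
[10] flags=1010 LE?T → r1=0x09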